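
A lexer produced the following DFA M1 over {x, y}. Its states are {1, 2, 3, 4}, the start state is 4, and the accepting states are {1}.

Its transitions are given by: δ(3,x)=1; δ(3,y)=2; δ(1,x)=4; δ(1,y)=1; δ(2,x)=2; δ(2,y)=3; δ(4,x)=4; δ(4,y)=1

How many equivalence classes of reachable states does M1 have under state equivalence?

2

Reachable states from the start: {1,4}. Unreachable: {2,3} — drop them.
P0 = {1} | {4}.
Stable partition: {1} | {4} — 2 equivalence classes.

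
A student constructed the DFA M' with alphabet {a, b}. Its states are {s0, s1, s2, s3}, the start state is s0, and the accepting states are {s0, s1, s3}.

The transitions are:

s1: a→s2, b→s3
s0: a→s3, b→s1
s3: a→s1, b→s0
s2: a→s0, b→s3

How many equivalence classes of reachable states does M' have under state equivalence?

Start with accepting vs non-accepting: {s0,s1,s3} | {s2}.
Refine {s0,s1,s3} on symbol a: members go to different blocks, giving {s0,s3} and {s1}.
Split {s0,s3} by δ(·,a) → {s0} and {s3}.
The partition is now stable with 4 blocks: {s0} | {s2} | {s1} | {s3}.

4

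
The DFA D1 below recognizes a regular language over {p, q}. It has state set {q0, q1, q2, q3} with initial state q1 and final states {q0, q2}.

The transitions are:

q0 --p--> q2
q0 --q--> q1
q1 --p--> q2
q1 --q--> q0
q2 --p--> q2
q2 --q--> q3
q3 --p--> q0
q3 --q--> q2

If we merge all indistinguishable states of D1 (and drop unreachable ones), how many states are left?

All states are reachable from the start state.
Start with accepting vs non-accepting: {q0,q2} | {q1,q3}.
No further refinement is possible. Final partition (2 blocks): {q0,q2} | {q1,q3}.

2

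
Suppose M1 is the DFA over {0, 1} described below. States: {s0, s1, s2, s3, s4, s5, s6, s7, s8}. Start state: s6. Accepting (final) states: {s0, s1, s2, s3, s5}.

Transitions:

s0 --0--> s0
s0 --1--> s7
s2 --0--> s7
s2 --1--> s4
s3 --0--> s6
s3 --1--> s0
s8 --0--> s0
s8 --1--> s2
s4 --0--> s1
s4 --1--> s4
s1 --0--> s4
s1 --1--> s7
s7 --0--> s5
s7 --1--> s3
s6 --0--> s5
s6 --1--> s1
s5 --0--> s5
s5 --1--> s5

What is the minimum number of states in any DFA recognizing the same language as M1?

States {s2,s8} cannot be reached from the start state, so discard them.
Initial partition by acceptance: {s0,s1,s3,s5} | {s4,s6,s7}.
Split {s0,s1,s3,s5} by δ(·,0) → {s0,s5} and {s1,s3}.
Refine {s0,s5} on symbol 1: members go to different blocks, giving {s0} and {s5}.
On input 0, block {s4,s6,s7} splits into {s6,s7} and {s4}.
Split {s1,s3} by δ(·,0) → {s1} and {s3}.
Split {s6,s7} by δ(·,1) → {s6} and {s7}.
The partition is now stable with 7 blocks: {s0} | {s6} | {s1} | {s5} | {s4} | {s3} | {s7}.

7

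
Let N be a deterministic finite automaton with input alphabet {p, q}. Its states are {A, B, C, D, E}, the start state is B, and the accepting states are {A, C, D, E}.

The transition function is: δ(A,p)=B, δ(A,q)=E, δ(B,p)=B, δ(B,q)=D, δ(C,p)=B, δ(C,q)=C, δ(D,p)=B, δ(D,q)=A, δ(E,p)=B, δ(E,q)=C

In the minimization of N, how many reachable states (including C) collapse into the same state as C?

4

Every state is reachable, so we keep all 5.
Initial partition by acceptance: {A,C,D,E} | {B}.
Stable partition: {A,C,D,E} | {B} — 2 equivalence classes.
State C belongs to the block {A,C,D,E}, which has 4 states.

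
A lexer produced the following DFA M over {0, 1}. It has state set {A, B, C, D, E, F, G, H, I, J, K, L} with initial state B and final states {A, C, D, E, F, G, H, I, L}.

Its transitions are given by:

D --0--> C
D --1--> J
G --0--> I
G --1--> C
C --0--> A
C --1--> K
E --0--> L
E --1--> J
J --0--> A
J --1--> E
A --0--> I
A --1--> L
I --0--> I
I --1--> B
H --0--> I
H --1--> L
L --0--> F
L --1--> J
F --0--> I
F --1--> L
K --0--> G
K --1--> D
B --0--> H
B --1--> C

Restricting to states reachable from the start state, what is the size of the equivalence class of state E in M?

2

Every state is reachable, so we keep all 12.
Start with accepting vs non-accepting: {A,C,D,E,F,G,H,I,L} | {B,J,K}.
Refine {A,C,D,E,F,G,H,I,L} on symbol 1: members go to different blocks, giving {C,D,E,I,L} and {A,F,G,H}.
On input 0, block {C,D,E,I,L} splits into {D,E,I} and {C,L}.
Split {D,E,I} by δ(·,0) → {D,E} and {I}.
Split {B,J,K} by δ(·,1) → {J,K} and {B}.
No further refinement is possible. Final partition (6 blocks): {D,E} | {J,K} | {A,F,G,H} | {C,L} | {I} | {B}.
The equivalence class containing E is {D,E}, of size 2.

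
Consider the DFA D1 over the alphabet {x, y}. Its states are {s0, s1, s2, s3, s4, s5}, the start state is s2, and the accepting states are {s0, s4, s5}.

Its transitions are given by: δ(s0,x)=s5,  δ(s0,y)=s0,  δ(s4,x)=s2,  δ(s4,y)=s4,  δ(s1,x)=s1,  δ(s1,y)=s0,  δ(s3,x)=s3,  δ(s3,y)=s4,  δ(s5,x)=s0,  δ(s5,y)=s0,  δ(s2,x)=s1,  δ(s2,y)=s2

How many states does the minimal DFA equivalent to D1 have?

3

States {s3,s4} cannot be reached from the start state, so discard them.
Initial partition by acceptance: {s0,s5} | {s1,s2}.
Refine {s1,s2} on symbol y: members go to different blocks, giving {s1} and {s2}.
Stable partition: {s0,s5} | {s1} | {s2} — 3 equivalence classes.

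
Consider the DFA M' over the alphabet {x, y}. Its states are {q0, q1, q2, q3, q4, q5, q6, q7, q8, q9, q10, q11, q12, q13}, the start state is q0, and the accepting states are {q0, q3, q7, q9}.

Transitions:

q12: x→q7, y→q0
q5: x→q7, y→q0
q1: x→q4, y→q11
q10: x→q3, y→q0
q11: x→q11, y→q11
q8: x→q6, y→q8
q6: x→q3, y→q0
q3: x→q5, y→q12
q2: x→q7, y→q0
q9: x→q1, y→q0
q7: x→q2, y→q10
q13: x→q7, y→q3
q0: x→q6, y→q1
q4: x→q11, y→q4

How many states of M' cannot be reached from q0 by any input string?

Starting at q0 and following transitions, the reachable set is {q0, q1, q2, q3, q4, q5, q6, q7, q10, q11, q12}. That leaves q8, q9, q13 unreachable — 3 in total.

3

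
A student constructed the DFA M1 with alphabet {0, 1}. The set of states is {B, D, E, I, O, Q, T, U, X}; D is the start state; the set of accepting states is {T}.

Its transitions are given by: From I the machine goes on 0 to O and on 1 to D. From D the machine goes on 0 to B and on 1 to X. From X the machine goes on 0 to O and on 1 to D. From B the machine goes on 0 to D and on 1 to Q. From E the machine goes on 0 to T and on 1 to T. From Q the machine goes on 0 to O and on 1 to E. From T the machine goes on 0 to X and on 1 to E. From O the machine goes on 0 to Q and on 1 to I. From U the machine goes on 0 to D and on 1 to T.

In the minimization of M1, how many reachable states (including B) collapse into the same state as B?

1

First remove the unreachable states {U}; 8 states remain.
Start with accepting vs non-accepting: {T} | {B,D,E,I,O,Q,X}.
On input 0, block {B,D,E,I,O,Q,X} splits into {B,D,I,O,Q,X} and {E}.
Split {B,D,I,O,Q,X} by δ(·,1) → {B,D,I,O,X} and {Q}.
On input 0, block {B,D,I,O,X} splits into {B,D,I,X} and {O}.
On input 0, block {B,D,I,X} splits into {B,D} and {I,X}.
Refine {B,D} on symbol 1: members go to different blocks, giving {D} and {B}.
No further refinement is possible. Final partition (7 blocks): {T} | {D} | {E} | {Q} | {O} | {I,X} | {B}.
State B belongs to the block {B}, which has 1 states.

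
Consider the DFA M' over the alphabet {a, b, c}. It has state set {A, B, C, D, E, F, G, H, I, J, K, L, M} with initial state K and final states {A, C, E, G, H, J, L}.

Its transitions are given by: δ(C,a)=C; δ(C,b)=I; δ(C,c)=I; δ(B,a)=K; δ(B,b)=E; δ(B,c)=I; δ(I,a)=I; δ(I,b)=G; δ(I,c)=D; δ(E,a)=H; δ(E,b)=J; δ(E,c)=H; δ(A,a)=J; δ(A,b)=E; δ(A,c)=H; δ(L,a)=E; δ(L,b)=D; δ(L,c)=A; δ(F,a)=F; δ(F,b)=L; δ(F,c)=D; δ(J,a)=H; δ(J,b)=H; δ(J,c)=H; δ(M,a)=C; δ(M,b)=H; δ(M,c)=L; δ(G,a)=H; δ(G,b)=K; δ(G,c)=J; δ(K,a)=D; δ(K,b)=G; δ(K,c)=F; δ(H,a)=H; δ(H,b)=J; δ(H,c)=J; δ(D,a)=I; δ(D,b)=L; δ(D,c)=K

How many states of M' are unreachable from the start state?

No path from K leads to B, C, M; the other 10 states are all reachable.

3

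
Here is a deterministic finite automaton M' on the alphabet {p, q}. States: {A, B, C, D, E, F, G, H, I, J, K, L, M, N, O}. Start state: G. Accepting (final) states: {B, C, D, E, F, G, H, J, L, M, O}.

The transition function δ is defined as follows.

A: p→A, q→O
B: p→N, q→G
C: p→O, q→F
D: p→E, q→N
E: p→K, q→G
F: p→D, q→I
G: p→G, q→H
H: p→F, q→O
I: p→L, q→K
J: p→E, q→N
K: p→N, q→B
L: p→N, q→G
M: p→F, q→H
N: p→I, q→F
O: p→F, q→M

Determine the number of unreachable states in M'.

BFS from G reaches {B, D, E, F, G, H, I, K, L, M, N, O}; the 3 state(s) A, C, J are never visited.

3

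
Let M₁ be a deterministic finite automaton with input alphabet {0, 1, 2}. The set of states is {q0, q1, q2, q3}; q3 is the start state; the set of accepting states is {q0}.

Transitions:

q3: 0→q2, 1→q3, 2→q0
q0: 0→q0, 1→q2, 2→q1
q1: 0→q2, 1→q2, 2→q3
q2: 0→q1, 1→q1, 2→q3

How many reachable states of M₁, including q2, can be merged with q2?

2

Start with accepting vs non-accepting: {q0} | {q1,q2,q3}.
Refine {q1,q2,q3} on symbol 2: members go to different blocks, giving {q1,q2} and {q3}.
No further refinement is possible. Final partition (3 blocks): {q0} | {q1,q2} | {q3}.
State q2 belongs to the block {q1,q2}, which has 2 states.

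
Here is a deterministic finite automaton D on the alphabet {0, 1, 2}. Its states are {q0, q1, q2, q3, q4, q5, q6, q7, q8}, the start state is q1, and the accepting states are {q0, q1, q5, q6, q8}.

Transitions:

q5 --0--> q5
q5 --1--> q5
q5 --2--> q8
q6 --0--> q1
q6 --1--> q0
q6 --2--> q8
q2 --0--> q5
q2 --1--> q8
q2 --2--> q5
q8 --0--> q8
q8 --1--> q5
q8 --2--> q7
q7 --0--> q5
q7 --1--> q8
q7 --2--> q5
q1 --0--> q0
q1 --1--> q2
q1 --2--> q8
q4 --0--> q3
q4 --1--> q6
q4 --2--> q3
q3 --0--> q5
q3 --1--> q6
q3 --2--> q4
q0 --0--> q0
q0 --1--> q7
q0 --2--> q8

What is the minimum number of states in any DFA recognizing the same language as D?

4

Reachable states from the start: {q0,q1,q2,q5,q7,q8}. Unreachable: {q3,q4,q6} — drop them.
Initial partition by acceptance: {q0,q1,q5,q8} | {q2,q7}.
On input 1, block {q0,q1,q5,q8} splits into {q0,q1} and {q5,q8}.
Refine {q5,q8} on symbol 2: members go to different blocks, giving {q5} and {q8}.
Stable partition: {q0,q1} | {q2,q7} | {q5} | {q8} — 4 equivalence classes.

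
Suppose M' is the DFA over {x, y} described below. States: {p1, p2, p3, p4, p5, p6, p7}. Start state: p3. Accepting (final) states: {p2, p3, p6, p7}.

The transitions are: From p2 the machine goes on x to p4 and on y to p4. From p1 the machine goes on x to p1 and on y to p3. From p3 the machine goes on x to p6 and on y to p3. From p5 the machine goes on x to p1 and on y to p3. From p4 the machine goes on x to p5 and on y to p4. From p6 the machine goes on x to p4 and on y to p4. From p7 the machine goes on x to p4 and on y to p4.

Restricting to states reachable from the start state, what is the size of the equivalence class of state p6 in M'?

First remove the unreachable states {p2,p7}; 5 states remain.
P0 = {p3,p6} | {p1,p4,p5}.
On input x, block {p3,p6} splits into {p3} and {p6}.
On input y, block {p1,p4,p5} splits into {p1,p5} and {p4}.
Stable partition: {p3} | {p1,p5} | {p6} | {p4} — 4 equivalence classes.
The equivalence class containing p6 is {p6}, of size 1.

1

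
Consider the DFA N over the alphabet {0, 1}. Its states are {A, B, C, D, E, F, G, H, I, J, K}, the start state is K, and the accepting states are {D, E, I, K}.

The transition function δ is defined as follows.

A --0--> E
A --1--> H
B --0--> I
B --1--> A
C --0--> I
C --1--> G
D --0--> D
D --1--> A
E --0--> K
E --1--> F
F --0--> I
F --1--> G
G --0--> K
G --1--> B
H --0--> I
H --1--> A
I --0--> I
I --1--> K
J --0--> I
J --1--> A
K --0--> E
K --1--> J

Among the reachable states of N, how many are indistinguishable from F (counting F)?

States {C,D} cannot be reached from the start state, so discard them.
Initial partition by acceptance: {E,I,K} | {A,B,F,G,H,J}.
On input 1, block {E,I,K} splits into {E,K} and {I}.
Refine {A,B,F,G,H,J} on symbol 0: members go to different blocks, giving {B,F,H,J} and {A,G}.
Stable partition: {E,K} | {B,F,H,J} | {I} | {A,G} — 4 equivalence classes.
The equivalence class containing F is {B,F,H,J}, of size 4.

4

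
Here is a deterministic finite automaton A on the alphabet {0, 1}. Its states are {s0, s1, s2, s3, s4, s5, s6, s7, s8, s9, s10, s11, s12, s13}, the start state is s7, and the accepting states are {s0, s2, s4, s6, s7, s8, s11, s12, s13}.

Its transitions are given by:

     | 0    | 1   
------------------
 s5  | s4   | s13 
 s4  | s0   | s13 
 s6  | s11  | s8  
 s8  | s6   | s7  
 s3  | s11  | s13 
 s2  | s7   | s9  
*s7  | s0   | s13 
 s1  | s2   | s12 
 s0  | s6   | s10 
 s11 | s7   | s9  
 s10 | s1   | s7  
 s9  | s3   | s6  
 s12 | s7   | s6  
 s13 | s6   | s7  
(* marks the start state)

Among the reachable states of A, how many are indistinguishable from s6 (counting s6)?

2

States {s4,s5} cannot be reached from the start state, so discard them.
Initial partition by acceptance: {s0,s2,s6,s7,s8,s11,s12,s13} | {s1,s3,s9,s10}.
Split {s0,s2,s6,s7,s8,s11,s12,s13} by δ(·,1) → {s6,s7,s8,s12,s13} and {s0,s2,s11}.
Split {s6,s7,s8,s12,s13} by δ(·,0) → {s8,s12,s13} and {s6,s7}.
On input 0, block {s1,s3,s9,s10} splits into {s1,s3} and {s9,s10}.
The partition is now stable with 5 blocks: {s8,s12,s13} | {s1,s3} | {s0,s2,s11} | {s6,s7} | {s9,s10}.
State s6 belongs to the block {s6,s7}, which has 2 states.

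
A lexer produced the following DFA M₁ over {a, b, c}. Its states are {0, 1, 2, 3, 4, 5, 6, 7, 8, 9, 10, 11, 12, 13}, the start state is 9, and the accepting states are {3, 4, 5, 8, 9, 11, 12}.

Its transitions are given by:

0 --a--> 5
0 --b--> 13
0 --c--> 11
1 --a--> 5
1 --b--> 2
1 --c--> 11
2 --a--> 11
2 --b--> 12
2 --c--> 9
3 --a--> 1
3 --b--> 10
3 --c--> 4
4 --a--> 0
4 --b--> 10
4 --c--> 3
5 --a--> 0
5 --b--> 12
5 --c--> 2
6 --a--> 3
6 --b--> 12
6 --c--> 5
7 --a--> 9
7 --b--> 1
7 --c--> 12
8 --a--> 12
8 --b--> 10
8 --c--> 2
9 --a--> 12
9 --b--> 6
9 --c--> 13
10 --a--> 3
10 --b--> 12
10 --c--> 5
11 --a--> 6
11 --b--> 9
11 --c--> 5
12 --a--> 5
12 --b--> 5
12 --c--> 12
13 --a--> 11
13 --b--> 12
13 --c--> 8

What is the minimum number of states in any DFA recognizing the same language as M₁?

8

Reachable states from the start: {0,1,2,3,4,5,6,8,9,10,11,12,13}. Unreachable: {7} — drop them.
P0 = {3,4,5,8,9,11,12} | {0,1,2,6,10,13}.
Refine {3,4,5,8,9,11,12} on symbol a: members go to different blocks, giving {3,4,5,11} and {8,9,12}.
Split {3,4,5,11} by δ(·,b) → {3,4} and {5,11}.
Refine {0,1,2,6,10,13} on symbol a: members go to different blocks, giving {0,1,2,13} and {6,10}.
On input b, block {0,1,2,13} splits into {0,1} and {2,13}.
On input a, block {8,9,12} splits into {8,9} and {12}.
Refine {5,11} on symbol a: members go to different blocks, giving {5} and {11}.
Stable partition: {3,4} | {0,1} | {8,9} | {5} | {6,10} | {2,13} | {12} | {11} — 8 equivalence classes.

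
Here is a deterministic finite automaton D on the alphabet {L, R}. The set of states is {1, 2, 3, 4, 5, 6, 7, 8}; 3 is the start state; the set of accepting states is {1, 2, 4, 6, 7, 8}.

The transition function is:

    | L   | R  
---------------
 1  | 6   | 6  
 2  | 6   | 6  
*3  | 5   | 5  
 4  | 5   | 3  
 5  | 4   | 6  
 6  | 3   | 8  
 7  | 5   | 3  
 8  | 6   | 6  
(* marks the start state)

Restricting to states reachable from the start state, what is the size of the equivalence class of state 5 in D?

States {1,2,7} cannot be reached from the start state, so discard them.
Initial partition by acceptance: {4,6,8} | {3,5}.
Refine {4,6,8} on symbol L: members go to different blocks, giving {4,6} and {8}.
Refine {4,6} on symbol R: members go to different blocks, giving {4} and {6}.
On input L, block {3,5} splits into {3} and {5}.
The partition is now stable with 5 blocks: {4} | {3} | {8} | {6} | {5}.
The equivalence class containing 5 is {5}, of size 1.

1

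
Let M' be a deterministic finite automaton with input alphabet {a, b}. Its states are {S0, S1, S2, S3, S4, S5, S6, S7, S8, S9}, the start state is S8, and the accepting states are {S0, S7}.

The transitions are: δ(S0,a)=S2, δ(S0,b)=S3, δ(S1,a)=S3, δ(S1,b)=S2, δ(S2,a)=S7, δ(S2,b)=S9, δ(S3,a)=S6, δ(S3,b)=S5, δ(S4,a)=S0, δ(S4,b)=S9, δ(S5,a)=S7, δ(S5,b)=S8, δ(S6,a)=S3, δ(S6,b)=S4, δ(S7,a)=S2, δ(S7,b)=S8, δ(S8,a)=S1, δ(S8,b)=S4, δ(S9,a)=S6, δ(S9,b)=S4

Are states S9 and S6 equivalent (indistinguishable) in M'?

Yes

All states are reachable from the start state.
P0 = {S0,S7} | {S1,S2,S3,S4,S5,S6,S8,S9}.
On input a, block {S1,S2,S3,S4,S5,S6,S8,S9} splits into {S1,S3,S6,S8,S9} and {S2,S4,S5}.
No further refinement is possible. Final partition (3 blocks): {S0,S7} | {S1,S3,S6,S8,S9} | {S2,S4,S5}.
S9 and S6 lie in the same block of the stable partition, so they are equivalent — no string distinguishes them.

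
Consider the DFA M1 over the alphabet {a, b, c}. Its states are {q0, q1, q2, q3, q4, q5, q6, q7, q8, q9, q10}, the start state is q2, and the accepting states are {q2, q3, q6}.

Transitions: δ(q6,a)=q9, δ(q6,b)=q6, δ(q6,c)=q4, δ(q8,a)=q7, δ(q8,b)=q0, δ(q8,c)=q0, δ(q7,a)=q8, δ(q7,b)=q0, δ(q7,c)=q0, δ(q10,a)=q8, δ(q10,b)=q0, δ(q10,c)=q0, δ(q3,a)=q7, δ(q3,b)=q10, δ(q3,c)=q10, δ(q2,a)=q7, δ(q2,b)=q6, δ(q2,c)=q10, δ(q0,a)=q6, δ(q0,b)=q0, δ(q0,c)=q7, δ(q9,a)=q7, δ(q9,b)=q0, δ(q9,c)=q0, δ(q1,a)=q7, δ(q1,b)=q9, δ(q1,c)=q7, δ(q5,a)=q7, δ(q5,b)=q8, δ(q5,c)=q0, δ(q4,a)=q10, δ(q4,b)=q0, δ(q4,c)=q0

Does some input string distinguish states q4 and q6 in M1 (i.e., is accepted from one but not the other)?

First remove the unreachable states {q1,q3,q5}; 8 states remain.
Initial partition by acceptance: {q2,q6} | {q0,q4,q7,q8,q9,q10}.
Split {q0,q4,q7,q8,q9,q10} by δ(·,a) → {q4,q7,q8,q9,q10} and {q0}.
No further refinement is possible. Final partition (3 blocks): {q2,q6} | {q4,q7,q8,q9,q10} | {q0}.
q4 and q6 end up in different blocks, so they are distinguishable. For instance, the string 'ε' is accepted from only q6.

Yes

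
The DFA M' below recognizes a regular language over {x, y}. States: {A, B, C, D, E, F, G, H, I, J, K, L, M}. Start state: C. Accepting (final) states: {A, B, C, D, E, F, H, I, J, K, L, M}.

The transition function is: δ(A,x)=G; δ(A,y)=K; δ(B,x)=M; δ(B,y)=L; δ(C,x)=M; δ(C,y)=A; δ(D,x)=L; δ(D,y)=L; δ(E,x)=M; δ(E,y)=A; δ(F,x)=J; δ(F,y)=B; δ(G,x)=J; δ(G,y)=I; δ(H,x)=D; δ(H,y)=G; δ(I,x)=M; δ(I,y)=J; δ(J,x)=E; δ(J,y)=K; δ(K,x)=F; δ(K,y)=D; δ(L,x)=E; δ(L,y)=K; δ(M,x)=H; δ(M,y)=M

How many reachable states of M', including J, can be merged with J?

2

Start with accepting vs non-accepting: {A,B,C,D,E,F,H,I,J,K,L,M} | {G}.
On input x, block {A,B,C,D,E,F,H,I,J,K,L,M} splits into {B,C,D,E,F,H,I,J,K,L,M} and {A}.
Refine {B,C,D,E,F,H,I,J,K,L,M} on symbol y: members go to different blocks, giving {B,D,F,I,J,K,L,M} and {C,E} and {H}.
Refine {B,D,F,I,J,K,L,M} on symbol x: members go to different blocks, giving {B,D,F,I,K} and {J,L} and {M}.
Refine {B,D,F,I,K} on symbol x: members go to different blocks, giving {B,I} and {D,F} and {K}.
Split {D,F} by δ(·,y) → {D} and {F}.
The partition is now stable with 10 blocks: {B,I} | {G} | {A} | {C,E} | {H} | {J,L} | {M} | {D} | {K} | {F}.
The equivalence class containing J is {J,L}, of size 2.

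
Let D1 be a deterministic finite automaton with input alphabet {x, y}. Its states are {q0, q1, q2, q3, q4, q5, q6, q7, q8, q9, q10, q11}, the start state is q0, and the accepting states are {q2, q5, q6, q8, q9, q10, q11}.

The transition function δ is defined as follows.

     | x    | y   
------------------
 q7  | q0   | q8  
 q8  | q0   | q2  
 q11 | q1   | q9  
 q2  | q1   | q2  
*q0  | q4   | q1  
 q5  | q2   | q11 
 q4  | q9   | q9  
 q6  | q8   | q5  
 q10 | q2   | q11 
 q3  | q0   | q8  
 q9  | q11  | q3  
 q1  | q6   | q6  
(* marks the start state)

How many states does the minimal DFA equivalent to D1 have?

10

States {q7,q10} cannot be reached from the start state, so discard them.
P0 = {q2,q5,q6,q8,q9,q11} | {q0,q1,q3,q4}.
Refine {q2,q5,q6,q8,q9,q11} on symbol x: members go to different blocks, giving {q2,q8,q11} and {q5,q6,q9}.
Refine {q2,q8,q11} on symbol y: members go to different blocks, giving {q2,q8} and {q11}.
On input x, block {q0,q1,q3,q4} splits into {q0,q3} and {q1,q4}.
Refine {q2,q8} on symbol x: members go to different blocks, giving {q2} and {q8}.
On input x, block {q0,q3} splits into {q0} and {q3}.
On input x, block {q5,q6,q9} splits into {q5} and {q6} and {q9}.
Refine {q1,q4} on symbol x: members go to different blocks, giving {q1} and {q4}.
The partition is now stable with 10 blocks: {q2} | {q0} | {q5} | {q11} | {q1} | {q8} | {q3} | {q6} | {q9} | {q4}.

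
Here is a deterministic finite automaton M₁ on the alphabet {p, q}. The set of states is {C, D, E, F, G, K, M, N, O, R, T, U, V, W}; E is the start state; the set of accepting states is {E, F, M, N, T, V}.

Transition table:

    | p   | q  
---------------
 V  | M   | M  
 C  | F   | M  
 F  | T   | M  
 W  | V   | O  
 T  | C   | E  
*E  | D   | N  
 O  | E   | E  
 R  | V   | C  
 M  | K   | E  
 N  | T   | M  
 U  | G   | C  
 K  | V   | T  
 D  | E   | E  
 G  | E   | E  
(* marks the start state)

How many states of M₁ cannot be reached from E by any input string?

No path from E leads to G, O, R, U, W; the other 9 states are all reachable.

5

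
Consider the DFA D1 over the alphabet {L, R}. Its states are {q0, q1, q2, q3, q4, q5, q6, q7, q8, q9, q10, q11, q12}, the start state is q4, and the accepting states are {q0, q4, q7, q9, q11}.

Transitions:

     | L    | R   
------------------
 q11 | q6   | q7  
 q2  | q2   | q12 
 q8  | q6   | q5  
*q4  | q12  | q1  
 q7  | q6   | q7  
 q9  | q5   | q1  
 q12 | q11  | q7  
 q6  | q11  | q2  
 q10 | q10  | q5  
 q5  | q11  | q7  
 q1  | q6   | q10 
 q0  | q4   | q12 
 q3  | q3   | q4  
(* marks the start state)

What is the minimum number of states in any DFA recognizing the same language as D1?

6

States {q0,q3,q8,q9} cannot be reached from the start state, so discard them.
Start with accepting vs non-accepting: {q4,q7,q11} | {q1,q2,q5,q6,q10,q12}.
Refine {q4,q7,q11} on symbol R: members go to different blocks, giving {q7,q11} and {q4}.
On input L, block {q1,q2,q5,q6,q10,q12} splits into {q1,q2,q10} and {q5,q6,q12}.
Refine {q1,q2,q10} on symbol L: members go to different blocks, giving {q2,q10} and {q1}.
Refine {q5,q6,q12} on symbol R: members go to different blocks, giving {q5,q12} and {q6}.
No further refinement is possible. Final partition (6 blocks): {q7,q11} | {q2,q10} | {q4} | {q5,q12} | {q1} | {q6}.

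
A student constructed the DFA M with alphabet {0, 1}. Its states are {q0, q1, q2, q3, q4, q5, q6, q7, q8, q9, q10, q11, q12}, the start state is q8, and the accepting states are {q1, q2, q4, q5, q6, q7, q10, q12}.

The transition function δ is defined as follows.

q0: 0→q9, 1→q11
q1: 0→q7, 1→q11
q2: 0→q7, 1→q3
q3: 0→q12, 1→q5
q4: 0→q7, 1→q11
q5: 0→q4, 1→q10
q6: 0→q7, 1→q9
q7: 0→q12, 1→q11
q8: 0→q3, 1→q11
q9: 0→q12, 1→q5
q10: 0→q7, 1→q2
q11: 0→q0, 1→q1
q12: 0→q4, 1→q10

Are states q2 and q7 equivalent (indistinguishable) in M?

No

First remove the unreachable states {q6}; 12 states remain.
Initial partition by acceptance: {q1,q2,q4,q5,q7,q10,q12} | {q0,q3,q8,q9,q11}.
Refine {q1,q2,q4,q5,q7,q10,q12} on symbol 1: members go to different blocks, giving {q1,q2,q4,q7} and {q5,q10,q12}.
Refine {q1,q2,q4,q7} on symbol 0: members go to different blocks, giving {q1,q2,q4} and {q7}.
Refine {q0,q3,q8,q9,q11} on symbol 0: members go to different blocks, giving {q0,q8,q11} and {q3,q9}.
On input 1, block {q1,q2,q4} splits into {q1,q4} and {q2}.
Refine {q0,q8,q11} on symbol 0: members go to different blocks, giving {q0,q8} and {q11}.
Refine {q5,q10,q12} on symbol 0: members go to different blocks, giving {q5,q12} and {q10}.
Stable partition: {q1,q4} | {q0,q8} | {q5,q12} | {q7} | {q3,q9} | {q2} | {q11} | {q10} — 8 equivalence classes.
q2 and q7 end up in different blocks, so they are distinguishable. For instance, the string '01' is accepted from only q7.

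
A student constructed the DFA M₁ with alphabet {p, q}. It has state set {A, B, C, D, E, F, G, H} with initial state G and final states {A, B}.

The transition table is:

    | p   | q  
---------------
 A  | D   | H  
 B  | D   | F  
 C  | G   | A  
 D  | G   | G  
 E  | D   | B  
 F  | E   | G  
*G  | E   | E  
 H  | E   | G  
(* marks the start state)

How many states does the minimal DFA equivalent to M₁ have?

5

States {A,C,H} cannot be reached from the start state, so discard them.
Initial partition by acceptance: {B} | {D,E,F,G}.
Split {D,E,F,G} by δ(·,q) → {D,F,G} and {E}.
Refine {D,F,G} on symbol p: members go to different blocks, giving {F,G} and {D}.
Refine {F,G} on symbol q: members go to different blocks, giving {F} and {G}.
The partition is now stable with 5 blocks: {B} | {F} | {E} | {D} | {G}.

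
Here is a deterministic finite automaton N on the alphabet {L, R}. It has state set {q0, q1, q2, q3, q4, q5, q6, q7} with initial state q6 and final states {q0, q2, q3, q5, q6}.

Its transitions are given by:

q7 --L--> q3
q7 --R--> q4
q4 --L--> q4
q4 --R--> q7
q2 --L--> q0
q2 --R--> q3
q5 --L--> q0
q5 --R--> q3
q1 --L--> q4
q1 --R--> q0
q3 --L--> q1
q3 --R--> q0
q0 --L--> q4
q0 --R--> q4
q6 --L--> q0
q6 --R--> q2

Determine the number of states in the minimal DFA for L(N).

First remove the unreachable states {q5}; 7 states remain.
Initial partition by acceptance: {q0,q2,q3,q6} | {q1,q4,q7}.
Refine {q0,q2,q3,q6} on symbol L: members go to different blocks, giving {q0,q3} and {q2,q6}.
Refine {q0,q3} on symbol R: members go to different blocks, giving {q0} and {q3}.
Refine {q1,q4,q7} on symbol L: members go to different blocks, giving {q1,q4} and {q7}.
Split {q1,q4} by δ(·,R) → {q1} and {q4}.
Refine {q2,q6} on symbol R: members go to different blocks, giving {q2} and {q6}.
The partition is now stable with 7 blocks: {q0} | {q1} | {q2} | {q3} | {q7} | {q4} | {q6}.

7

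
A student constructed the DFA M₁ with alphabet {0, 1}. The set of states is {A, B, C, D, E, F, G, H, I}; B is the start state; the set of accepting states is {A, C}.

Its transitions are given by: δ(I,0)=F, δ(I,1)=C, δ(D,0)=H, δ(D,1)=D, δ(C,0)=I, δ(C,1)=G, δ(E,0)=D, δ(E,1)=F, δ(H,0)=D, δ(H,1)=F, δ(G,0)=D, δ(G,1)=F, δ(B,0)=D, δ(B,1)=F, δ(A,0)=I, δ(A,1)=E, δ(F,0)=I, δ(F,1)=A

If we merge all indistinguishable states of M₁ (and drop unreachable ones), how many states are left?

4

Initial partition by acceptance: {A,C} | {B,D,E,F,G,H,I}.
On input 1, block {B,D,E,F,G,H,I} splits into {B,D,E,G,H} and {F,I}.
Split {B,D,E,G,H} by δ(·,1) → {B,E,G,H} and {D}.
No further refinement is possible. Final partition (4 blocks): {A,C} | {B,E,G,H} | {F,I} | {D}.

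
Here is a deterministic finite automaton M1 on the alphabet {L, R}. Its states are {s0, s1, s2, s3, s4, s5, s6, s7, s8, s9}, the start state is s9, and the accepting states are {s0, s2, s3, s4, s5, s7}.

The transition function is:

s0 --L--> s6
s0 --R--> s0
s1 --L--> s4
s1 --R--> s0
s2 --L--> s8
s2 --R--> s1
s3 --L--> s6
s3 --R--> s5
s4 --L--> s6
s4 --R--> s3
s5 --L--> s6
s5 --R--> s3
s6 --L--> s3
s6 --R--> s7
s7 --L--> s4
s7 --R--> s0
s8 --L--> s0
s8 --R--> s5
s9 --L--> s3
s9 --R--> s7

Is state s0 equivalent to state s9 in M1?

No

First remove the unreachable states {s1,s2,s8}; 7 states remain.
P0 = {s0,s3,s4,s5,s7} | {s6,s9}.
Split {s0,s3,s4,s5,s7} by δ(·,L) → {s0,s3,s4,s5} and {s7}.
The partition is now stable with 3 blocks: {s0,s3,s4,s5} | {s6,s9} | {s7}.
s0 and s9 end up in different blocks, so they are distinguishable. For instance, the string 'ε' is accepted from only s0.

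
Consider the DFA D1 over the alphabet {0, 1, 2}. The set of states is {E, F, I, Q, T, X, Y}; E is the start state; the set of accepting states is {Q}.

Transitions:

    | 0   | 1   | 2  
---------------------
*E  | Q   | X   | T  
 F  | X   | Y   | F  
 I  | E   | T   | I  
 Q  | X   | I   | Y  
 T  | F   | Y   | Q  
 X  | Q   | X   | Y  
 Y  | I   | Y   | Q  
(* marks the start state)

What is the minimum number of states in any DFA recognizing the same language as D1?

All states are reachable from the start state.
Initial partition by acceptance: {Q} | {E,F,I,T,X,Y}.
Refine {E,F,I,T,X,Y} on symbol 0: members go to different blocks, giving {F,I,T,Y} and {E,X}.
Refine {F,I,T,Y} on symbol 0: members go to different blocks, giving {T,Y} and {F,I}.
The partition is now stable with 4 blocks: {Q} | {T,Y} | {E,X} | {F,I}.

4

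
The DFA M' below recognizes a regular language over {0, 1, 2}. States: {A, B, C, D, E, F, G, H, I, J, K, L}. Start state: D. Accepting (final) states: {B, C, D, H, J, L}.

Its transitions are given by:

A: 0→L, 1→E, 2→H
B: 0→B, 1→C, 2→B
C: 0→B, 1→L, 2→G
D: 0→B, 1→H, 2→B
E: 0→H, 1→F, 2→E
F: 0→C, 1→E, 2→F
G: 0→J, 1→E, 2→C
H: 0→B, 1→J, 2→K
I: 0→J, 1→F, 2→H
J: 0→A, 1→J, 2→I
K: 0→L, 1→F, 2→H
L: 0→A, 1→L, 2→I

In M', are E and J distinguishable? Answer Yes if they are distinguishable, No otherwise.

Every state is reachable, so we keep all 12.
Start with accepting vs non-accepting: {B,C,D,H,J,L} | {A,E,F,G,I,K}.
Refine {B,C,D,H,J,L} on symbol 0: members go to different blocks, giving {B,C,D,H} and {J,L}.
Split {B,C,D,H} by δ(·,1) → {B,D} and {C,H}.
On input 0, block {A,E,F,G,I,K} splits into {A,G,I,K} and {E,F}.
No further refinement is possible. Final partition (5 blocks): {B,D} | {A,G,I,K} | {J,L} | {C,H} | {E,F}.
E and J end up in different blocks, so they are distinguishable. For instance, the string 'ε' is accepted from only J.

Yes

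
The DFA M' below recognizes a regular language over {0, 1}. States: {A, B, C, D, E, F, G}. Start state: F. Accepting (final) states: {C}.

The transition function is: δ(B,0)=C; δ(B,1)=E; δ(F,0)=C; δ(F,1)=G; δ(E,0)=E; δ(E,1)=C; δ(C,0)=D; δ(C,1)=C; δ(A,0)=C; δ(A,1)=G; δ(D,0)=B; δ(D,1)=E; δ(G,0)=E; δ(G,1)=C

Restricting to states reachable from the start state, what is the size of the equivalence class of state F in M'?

2

Reachable states from the start: {B,C,D,E,F,G}. Unreachable: {A} — drop them.
Start with accepting vs non-accepting: {C} | {B,D,E,F,G}.
Split {B,D,E,F,G} by δ(·,0) → {D,E,G} and {B,F}.
On input 0, block {D,E,G} splits into {E,G} and {D}.
No further refinement is possible. Final partition (4 blocks): {C} | {E,G} | {B,F} | {D}.
The equivalence class containing F is {B,F}, of size 2.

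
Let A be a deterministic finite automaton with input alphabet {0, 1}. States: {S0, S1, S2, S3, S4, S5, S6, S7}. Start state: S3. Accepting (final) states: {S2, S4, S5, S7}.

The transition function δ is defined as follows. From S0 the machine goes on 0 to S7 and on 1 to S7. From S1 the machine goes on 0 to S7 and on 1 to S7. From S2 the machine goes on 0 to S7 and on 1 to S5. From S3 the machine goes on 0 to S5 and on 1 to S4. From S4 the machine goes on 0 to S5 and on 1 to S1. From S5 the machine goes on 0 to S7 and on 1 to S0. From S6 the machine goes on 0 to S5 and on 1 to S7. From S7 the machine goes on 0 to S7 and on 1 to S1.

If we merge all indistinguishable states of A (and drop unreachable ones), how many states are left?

2

Reachable states from the start: {S0,S1,S3,S4,S5,S7}. Unreachable: {S2,S6} — drop them.
Start with accepting vs non-accepting: {S4,S5,S7} | {S0,S1,S3}.
The partition is now stable with 2 blocks: {S4,S5,S7} | {S0,S1,S3}.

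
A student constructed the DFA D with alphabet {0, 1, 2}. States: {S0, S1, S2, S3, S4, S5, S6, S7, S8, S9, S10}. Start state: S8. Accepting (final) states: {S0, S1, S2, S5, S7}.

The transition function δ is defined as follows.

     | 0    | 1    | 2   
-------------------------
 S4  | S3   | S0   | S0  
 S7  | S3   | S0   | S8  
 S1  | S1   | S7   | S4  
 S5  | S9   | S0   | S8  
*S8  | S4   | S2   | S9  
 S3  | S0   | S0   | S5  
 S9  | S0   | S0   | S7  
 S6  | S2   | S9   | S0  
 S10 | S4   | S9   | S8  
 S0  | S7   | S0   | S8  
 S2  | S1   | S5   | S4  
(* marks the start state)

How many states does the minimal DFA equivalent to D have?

States {S6,S10} cannot be reached from the start state, so discard them.
Start with accepting vs non-accepting: {S0,S1,S2,S5,S7} | {S3,S4,S8,S9}.
Split {S0,S1,S2,S5,S7} by δ(·,0) → {S0,S1,S2} and {S5,S7}.
Refine {S0,S1,S2} on symbol 0: members go to different blocks, giving {S1,S2} and {S0}.
On input 0, block {S3,S4,S8,S9} splits into {S3,S9} and {S4,S8}.
On input 0, block {S4,S8} splits into {S4} and {S8}.
Stable partition: {S1,S2} | {S3,S9} | {S5,S7} | {S0} | {S4} | {S8} — 6 equivalence classes.

6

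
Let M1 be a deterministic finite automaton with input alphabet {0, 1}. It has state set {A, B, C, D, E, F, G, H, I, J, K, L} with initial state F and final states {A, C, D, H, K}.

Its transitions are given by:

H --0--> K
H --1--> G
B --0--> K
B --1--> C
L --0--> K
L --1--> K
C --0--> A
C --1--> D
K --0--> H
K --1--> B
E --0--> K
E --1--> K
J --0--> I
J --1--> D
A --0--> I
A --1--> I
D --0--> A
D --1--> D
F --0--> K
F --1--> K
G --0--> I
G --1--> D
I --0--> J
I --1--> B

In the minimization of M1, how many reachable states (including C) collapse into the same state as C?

2

First remove the unreachable states {E,L}; 10 states remain.
P0 = {A,C,D,H,K} | {B,F,G,I,J}.
Split {A,C,D,H,K} by δ(·,0) → {C,D,H,K} and {A}.
On input 0, block {C,D,H,K} splits into {C,D} and {H,K}.
On input 0, block {B,F,G,I,J} splits into {G,I,J} and {B,F}.
Split {G,I,J} by δ(·,1) → {G,J} and {I}.
Split {H,K} by δ(·,1) → {H} and {K}.
Split {B,F} by δ(·,1) → {B} and {F}.
Stable partition: {C,D} | {G,J} | {A} | {H} | {B} | {I} | {K} | {F} — 8 equivalence classes.
The equivalence class containing C is {C,D}, of size 2.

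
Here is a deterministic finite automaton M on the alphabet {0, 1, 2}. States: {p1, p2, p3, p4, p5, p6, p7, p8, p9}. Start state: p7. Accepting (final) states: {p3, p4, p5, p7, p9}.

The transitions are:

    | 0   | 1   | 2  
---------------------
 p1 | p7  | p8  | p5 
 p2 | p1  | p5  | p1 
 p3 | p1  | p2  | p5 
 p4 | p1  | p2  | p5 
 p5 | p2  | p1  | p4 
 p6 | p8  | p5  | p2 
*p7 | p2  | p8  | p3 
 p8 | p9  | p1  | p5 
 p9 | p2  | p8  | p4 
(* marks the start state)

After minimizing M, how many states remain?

States {p6} cannot be reached from the start state, so discard them.
Start with accepting vs non-accepting: {p3,p4,p5,p7,p9} | {p1,p2,p8}.
Refine {p1,p2,p8} on symbol 0: members go to different blocks, giving {p1,p8} and {p2}.
On input 0, block {p3,p4,p5,p7,p9} splits into {p5,p7,p9} and {p3,p4}.
The partition is now stable with 4 blocks: {p5,p7,p9} | {p1,p8} | {p2} | {p3,p4}.

4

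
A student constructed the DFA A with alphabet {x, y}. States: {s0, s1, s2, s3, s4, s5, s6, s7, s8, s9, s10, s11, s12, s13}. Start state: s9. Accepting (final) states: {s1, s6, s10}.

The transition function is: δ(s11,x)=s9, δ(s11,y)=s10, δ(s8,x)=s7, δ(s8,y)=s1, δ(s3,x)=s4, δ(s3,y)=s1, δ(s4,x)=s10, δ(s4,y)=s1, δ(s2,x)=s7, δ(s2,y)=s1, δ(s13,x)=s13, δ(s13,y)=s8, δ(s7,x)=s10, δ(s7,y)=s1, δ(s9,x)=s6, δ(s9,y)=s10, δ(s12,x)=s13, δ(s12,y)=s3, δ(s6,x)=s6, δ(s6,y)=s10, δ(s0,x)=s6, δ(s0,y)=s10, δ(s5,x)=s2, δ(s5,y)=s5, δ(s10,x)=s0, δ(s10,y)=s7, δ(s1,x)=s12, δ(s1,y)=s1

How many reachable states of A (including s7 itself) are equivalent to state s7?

Reachable states from the start: {s0,s1,s3,s4,s6,s7,s8,s9,s10,s12,s13}. Unreachable: {s2,s5,s11} — drop them.
Initial partition by acceptance: {s1,s6,s10} | {s0,s3,s4,s7,s8,s9,s12,s13}.
On input x, block {s1,s6,s10} splits into {s1,s10} and {s6}.
Split {s1,s10} by δ(·,y) → {s1} and {s10}.
Split {s0,s3,s4,s7,s8,s9,s12,s13} by δ(·,x) → {s3,s8,s12,s13} and {s0,s9} and {s4,s7}.
Split {s3,s8,s12,s13} by δ(·,x) → {s3,s8} and {s12,s13}.
The partition is now stable with 7 blocks: {s1} | {s3,s8} | {s6} | {s10} | {s0,s9} | {s4,s7} | {s12,s13}.
State s7 belongs to the block {s4,s7}, which has 2 states.

2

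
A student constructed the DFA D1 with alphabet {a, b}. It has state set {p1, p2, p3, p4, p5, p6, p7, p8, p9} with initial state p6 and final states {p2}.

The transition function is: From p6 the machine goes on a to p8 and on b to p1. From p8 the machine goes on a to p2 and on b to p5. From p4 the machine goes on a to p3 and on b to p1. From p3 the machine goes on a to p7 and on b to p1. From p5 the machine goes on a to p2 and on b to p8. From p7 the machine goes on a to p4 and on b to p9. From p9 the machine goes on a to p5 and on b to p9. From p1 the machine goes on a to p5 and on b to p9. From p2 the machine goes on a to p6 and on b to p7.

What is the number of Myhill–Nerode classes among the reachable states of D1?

4

All states are reachable from the start state.
P0 = {p2} | {p1,p3,p4,p5,p6,p7,p8,p9}.
On input a, block {p1,p3,p4,p5,p6,p7,p8,p9} splits into {p1,p3,p4,p6,p7,p9} and {p5,p8}.
Split {p1,p3,p4,p6,p7,p9} by δ(·,a) → {p1,p6,p9} and {p3,p4,p7}.
The partition is now stable with 4 blocks: {p2} | {p1,p6,p9} | {p5,p8} | {p3,p4,p7}.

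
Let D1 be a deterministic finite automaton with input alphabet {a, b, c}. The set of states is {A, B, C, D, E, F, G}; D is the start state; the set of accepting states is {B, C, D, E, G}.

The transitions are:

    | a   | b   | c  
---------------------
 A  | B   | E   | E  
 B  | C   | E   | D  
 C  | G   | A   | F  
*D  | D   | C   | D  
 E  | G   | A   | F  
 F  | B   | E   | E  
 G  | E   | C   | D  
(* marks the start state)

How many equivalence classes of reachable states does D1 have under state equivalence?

4

All states are reachable from the start state.
P0 = {B,C,D,E,G} | {A,F}.
Refine {B,C,D,E,G} on symbol b: members go to different blocks, giving {B,D,G} and {C,E}.
Split {B,D,G} by δ(·,a) → {B,G} and {D}.
No further refinement is possible. Final partition (4 blocks): {B,G} | {A,F} | {C,E} | {D}.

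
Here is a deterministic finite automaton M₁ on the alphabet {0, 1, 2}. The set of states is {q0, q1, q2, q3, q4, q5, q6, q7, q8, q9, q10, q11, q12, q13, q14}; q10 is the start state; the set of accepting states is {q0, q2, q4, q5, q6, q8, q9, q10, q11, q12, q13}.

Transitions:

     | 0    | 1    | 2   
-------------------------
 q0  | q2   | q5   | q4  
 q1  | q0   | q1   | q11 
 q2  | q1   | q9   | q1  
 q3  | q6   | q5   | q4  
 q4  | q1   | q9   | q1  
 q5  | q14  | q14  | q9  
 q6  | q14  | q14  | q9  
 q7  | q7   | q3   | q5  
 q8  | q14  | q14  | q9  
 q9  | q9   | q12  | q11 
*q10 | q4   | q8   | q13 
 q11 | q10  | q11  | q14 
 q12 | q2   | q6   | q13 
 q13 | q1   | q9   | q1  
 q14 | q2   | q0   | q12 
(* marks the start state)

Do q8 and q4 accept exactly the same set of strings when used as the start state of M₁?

Reachable states from the start: {q0,q1,q2,q4,q5,q6,q8,q9,q10,q11,q12,q13,q14}. Unreachable: {q3,q7} — drop them.
Start with accepting vs non-accepting: {q0,q2,q4,q5,q6,q8,q9,q10,q11,q12,q13} | {q1,q14}.
Refine {q0,q2,q4,q5,q6,q8,q9,q10,q11,q12,q13} on symbol 0: members go to different blocks, giving {q2,q4,q5,q6,q8,q13} and {q0,q9,q10,q11,q12}.
Split {q2,q4,q5,q6,q8,q13} by δ(·,1) → {q2,q4,q13} and {q5,q6,q8}.
On input 0, block {q1,q14} splits into {q1} and {q14}.
On input 0, block {q0,q9,q10,q11,q12} splits into {q0,q10,q12} and {q9,q11}.
Split {q9,q11} by δ(·,0) → {q9} and {q11}.
Stable partition: {q2,q4,q13} | {q1} | {q0,q10,q12} | {q5,q6,q8} | {q14} | {q9} | {q11} — 7 equivalence classes.
q8 and q4 end up in different blocks, so they are distinguishable. For instance, the string '1' is accepted from only q4.

No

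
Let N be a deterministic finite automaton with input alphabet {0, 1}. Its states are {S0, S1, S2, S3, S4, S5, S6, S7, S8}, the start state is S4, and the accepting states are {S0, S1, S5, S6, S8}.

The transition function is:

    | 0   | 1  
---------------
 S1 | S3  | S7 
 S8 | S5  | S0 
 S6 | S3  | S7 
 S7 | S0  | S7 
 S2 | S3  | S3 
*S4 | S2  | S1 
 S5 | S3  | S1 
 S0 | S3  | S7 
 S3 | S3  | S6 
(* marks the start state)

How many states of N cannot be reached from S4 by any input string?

No path from S4 leads to S5, S8; the other 7 states are all reachable.

2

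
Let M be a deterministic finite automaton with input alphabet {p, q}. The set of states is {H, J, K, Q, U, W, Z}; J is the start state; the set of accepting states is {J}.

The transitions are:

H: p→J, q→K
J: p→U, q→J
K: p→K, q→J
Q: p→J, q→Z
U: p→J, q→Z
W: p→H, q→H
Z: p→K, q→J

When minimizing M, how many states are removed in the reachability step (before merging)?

3

No path from J leads to H, Q, W; the other 4 states are all reachable.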